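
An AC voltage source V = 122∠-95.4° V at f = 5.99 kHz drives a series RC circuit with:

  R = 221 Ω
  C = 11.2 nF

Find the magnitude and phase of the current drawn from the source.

Step 1 — Angular frequency: ω = 2π·f = 2π·5990 = 3.764e+04 rad/s.
Step 2 — Component impedances:
  R: Z = R = 221 Ω
  C: Z = 1/(jωC) = -j/(ω·C) = 0 - j2372 Ω
Step 3 — Series combination: Z_total = R + C = 221 - j2372 Ω = 2383∠-84.7° Ω.
Step 4 — Source phasor: V = 122∠-95.4° V = -11.48 - j121.5 V.
Step 5 — Ohm's law: I = V / Z_total = (-11.48 - j121.5) / (221 - j2372) = 0.05031 - j0.009526 A.
Step 6 — Convert to polar: |I| = 0.0512 A, ∠I = -10.7°.

I = 0.0512∠-10.7° A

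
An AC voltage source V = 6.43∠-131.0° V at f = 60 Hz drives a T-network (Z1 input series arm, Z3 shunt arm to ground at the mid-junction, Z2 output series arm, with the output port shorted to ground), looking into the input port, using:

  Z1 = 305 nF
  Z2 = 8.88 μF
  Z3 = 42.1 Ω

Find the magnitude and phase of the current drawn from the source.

Step 1 — Angular frequency: ω = 2π·f = 2π·60 = 377 rad/s.
Step 2 — Component impedances:
  Z1: Z = 1/(jωC) = -j/(ω·C) = 0 - j8697 Ω
  Z2: Z = 1/(jωC) = -j/(ω·C) = 0 - j298.7 Ω
  Z3: Z = R = 42.1 Ω
Step 3 — With the output port shorted to ground, the output series arm Z2 runs from the junction to ground; the shunt arm Z3 also runs from the junction to ground. They appear in parallel: Z3 || Z2 = 41.28 - j5.818 Ω.
Step 4 — Series with input arm Z1: Z_in = Z1 + (Z3 || Z2) = 41.28 - j8703 Ω = 8703∠-89.7° Ω.
Step 5 — Source phasor: V = 6.43∠-131.0° V = -4.218 - j4.853 V.
Step 6 — Ohm's law: I = V / Z_total = (-4.218 - j4.853) / (41.28 - j8703) = 0.0005553 - j0.0004874 A.
Step 7 — Convert to polar: |I| = 0.0007388 A, ∠I = -41.3°.

I = 0.0007388∠-41.3° A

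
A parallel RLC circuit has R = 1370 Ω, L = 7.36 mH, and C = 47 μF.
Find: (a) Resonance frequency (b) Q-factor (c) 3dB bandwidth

Step 1 — Resonance: ω₀ = 1/√(LC) = 1/√(0.00736·4.7e-05) = 1700 rad/s.
Step 2 — f₀ = ω₀/(2π) = 270.6 Hz.
Step 3 — Parallel Q: Q = R/(ω₀L) = 1370/(1700·0.00736) = 109.5.
Step 4 — Bandwidth: Δω = ω₀/Q = 15.53 rad/s; BW = Δω/(2π) = 2.472 Hz.

(a) f₀ = 270.6 Hz  (b) Q = 109.5  (c) BW = 2.472 Hz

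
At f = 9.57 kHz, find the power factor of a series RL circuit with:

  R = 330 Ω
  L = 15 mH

Step 1 — Angular frequency: ω = 2π·f = 2π·9570 = 6.013e+04 rad/s.
Step 2 — Component impedances:
  R: Z = R = 330 Ω
  L: Z = jωL = j·6.013e+04·0.015 = 0 + j902 Ω
Step 3 — Series combination: Z_total = R + L = 330 + j902 Ω = 960.4∠69.9° Ω.
Step 4 — Power factor: PF = cos(φ) = Re(Z)/|Z| = 330/960.4 = 0.3436.
Step 5 — Type: Im(Z) = 902 ⇒ lagging (phase φ = 69.9°).

PF = 0.3436 (lagging, φ = 69.9°)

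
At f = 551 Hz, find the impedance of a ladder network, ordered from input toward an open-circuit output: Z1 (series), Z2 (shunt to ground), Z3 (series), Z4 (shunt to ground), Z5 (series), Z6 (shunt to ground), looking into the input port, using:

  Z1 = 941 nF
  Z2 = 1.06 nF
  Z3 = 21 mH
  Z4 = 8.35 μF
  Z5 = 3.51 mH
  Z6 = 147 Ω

Step 1 — Angular frequency: ω = 2π·f = 2π·551 = 3462 rad/s.
Step 2 — Component impedances:
  Z1: Z = 1/(jωC) = -j/(ω·C) = 0 - j307 Ω
  Z2: Z = 1/(jωC) = -j/(ω·C) = 0 - j2.725e+05 Ω
  Z3: Z = jωL = j·3462·0.021 = 0 + j72.7 Ω
  Z4: Z = 1/(jωC) = -j/(ω·C) = 0 - j34.59 Ω
  Z5: Z = jωL = j·3462·0.00351 = 0 + j12.15 Ω
  Z6: Z = R = 147 Ω
Step 3 — Ladder network (open output): work backward from the far end, alternating series and parallel combinations. Z_in = 7.957 - j267.6 Ω = 267.7∠-88.3° Ω.

Z = 7.957 - j267.6 Ω = 267.7∠-88.3° Ω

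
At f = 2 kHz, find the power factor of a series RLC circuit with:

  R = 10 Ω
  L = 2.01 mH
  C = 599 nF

Step 1 — Angular frequency: ω = 2π·f = 2π·2000 = 1.257e+04 rad/s.
Step 2 — Component impedances:
  R: Z = R = 10 Ω
  L: Z = jωL = j·1.257e+04·0.00201 = 0 + j25.26 Ω
  C: Z = 1/(jωC) = -j/(ω·C) = 0 - j132.9 Ω
Step 3 — Series combination: Z_total = R + L + C = 10 - j107.6 Ω = 108.1∠-84.7° Ω.
Step 4 — Power factor: PF = cos(φ) = Re(Z)/|Z| = 10/108.06 = 0.09254.
Step 5 — Type: Im(Z) = -107.6 ⇒ leading (phase φ = -84.7°).

PF = 0.09254 (leading, φ = -84.7°)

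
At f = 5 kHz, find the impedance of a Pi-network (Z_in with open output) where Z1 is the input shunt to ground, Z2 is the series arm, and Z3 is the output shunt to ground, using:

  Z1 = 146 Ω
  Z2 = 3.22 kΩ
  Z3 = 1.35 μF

Step 1 — Angular frequency: ω = 2π·f = 2π·5000 = 3.142e+04 rad/s.
Step 2 — Component impedances:
  Z1: Z = R = 146 Ω
  Z2: Z = R = 3220 Ω
  Z3: Z = 1/(jωC) = -j/(ω·C) = 0 - j23.58 Ω
Step 3 — With open output, the series arm Z2 and the output shunt Z3 appear in series to ground: Z2 + Z3 = 3220 - j23.58 Ω.
Step 4 — Parallel with input shunt Z1: Z_in = Z1 || (Z2 + Z3) = 139.7 - j0.04436 Ω = 139.7∠-0.0° Ω.

Z = 139.7 - j0.04436 Ω = 139.7∠-0.0° Ω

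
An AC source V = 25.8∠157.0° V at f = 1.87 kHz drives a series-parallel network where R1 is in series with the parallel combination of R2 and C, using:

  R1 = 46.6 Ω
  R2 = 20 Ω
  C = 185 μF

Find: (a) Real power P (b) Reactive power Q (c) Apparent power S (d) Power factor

Step 1 — Angular frequency: ω = 2π·f = 2π·1870 = 1.175e+04 rad/s.
Step 2 — Component impedances:
  R1: Z = R = 46.6 Ω
  R2: Z = R = 20 Ω
  C: Z = 1/(jωC) = -j/(ω·C) = 0 - j0.4601 Ω
Step 3 — Parallel branch: R2 || C = 1/(1/R2 + 1/C) = 0.01058 - j0.4598 Ω.
Step 4 — Series with R1: Z_total = R1 + (R2 || C) = 46.61 - j0.4598 Ω = 46.61∠-0.6° Ω.
Step 5 — Source phasor: V = 25.8∠157.0° V = -23.75 + j10.08 V.
Step 6 — Current: I = V / Z = -0.5116 + j0.2112 A = 0.5535∠157.6° A.
Step 7 — Complex power: S = V·I* = 14.28 - j0.1409 VA.
Step 8 — Real power: P = Re(S) = 14.28 W.
Step 9 — Reactive power: Q = Im(S) = -0.1409 VAR.
Step 10 — Apparent power: |S| = 14.28 VA.
Step 11 — Power factor: PF = P/|S| = 1 (leading).

(a) P = 14.28 W  (b) Q = -0.1409 VAR  (c) S = 14.28 VA  (d) PF = 1 (leading)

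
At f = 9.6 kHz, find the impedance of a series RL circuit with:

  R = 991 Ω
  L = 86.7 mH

Step 1 — Angular frequency: ω = 2π·f = 2π·9600 = 6.032e+04 rad/s.
Step 2 — Component impedances:
  R: Z = R = 991 Ω
  L: Z = jωL = j·6.032e+04·0.0867 = 0 + j5230 Ω
Step 3 — Series combination: Z_total = R + L = 991 + j5230 Ω = 5323∠79.3° Ω.

Z = 991 + j5230 Ω = 5323∠79.3° Ω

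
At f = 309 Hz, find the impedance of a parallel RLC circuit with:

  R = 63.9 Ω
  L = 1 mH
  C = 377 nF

Step 1 — Angular frequency: ω = 2π·f = 2π·309 = 1942 rad/s.
Step 2 — Component impedances:
  R: Z = R = 63.9 Ω
  L: Z = jωL = j·1942·0.001 = 0 + j1.942 Ω
  C: Z = 1/(jωC) = -j/(ω·C) = 0 - j1366 Ω
Step 3 — Parallel combination: 1/Z_total = 1/R + 1/L + 1/C; Z_total = 0.0591 + j1.942 Ω = 1.943∠88.3° Ω.

Z = 0.0591 + j1.942 Ω = 1.943∠88.3° Ω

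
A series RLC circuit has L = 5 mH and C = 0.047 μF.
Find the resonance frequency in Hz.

Step 1 — Resonance condition Im(Z)=0 gives ω₀ = 1/√(LC).
Step 2 — ω₀ = 1/√(0.005·4.7e-08) = 6.523e+04 rad/s.
Step 3 — f₀ = ω₀/(2π) = 1.038e+04 Hz.

f₀ = 1.038e+04 Hz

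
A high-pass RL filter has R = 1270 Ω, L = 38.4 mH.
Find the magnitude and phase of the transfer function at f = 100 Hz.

Step 1 — Angular frequency: ω = 2π·100 = 628.3 rad/s.
Step 2 — Transfer function: H(jω) = jωL/(R + jωL).
Step 3 — Numerator jωL = j·24.13; denominator R + jωL = 1270 + j24.13.
Step 4 — H = 0.0003608 + j0.01899.
Step 5 — Magnitude: |H| = 0.01899 (-34.4 dB); phase: φ = 88.9°.

|H| = 0.01899 (-34.4 dB), φ = 88.9°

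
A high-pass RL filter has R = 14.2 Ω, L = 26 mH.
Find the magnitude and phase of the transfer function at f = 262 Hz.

Step 1 — Angular frequency: ω = 2π·262 = 1646 rad/s.
Step 2 — Transfer function: H(jω) = jωL/(R + jωL).
Step 3 — Numerator jωL = j·42.8; denominator R + jωL = 14.2 + j42.8.
Step 4 — H = 0.9008 + j0.2989.
Step 5 — Magnitude: |H| = 0.9491 (-0.5 dB); phase: φ = 18.4°.

|H| = 0.9491 (-0.5 dB), φ = 18.4°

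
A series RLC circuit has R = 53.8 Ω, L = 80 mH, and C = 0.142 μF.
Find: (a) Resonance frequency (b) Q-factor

Step 1 — Resonance condition Im(Z)=0 gives ω₀ = 1/√(LC).
Step 2 — ω₀ = 1/√(0.08·1.42e-07) = 9382 rad/s.
Step 3 — f₀ = ω₀/(2π) = 1493 Hz.
Step 4 — Series Q: Q = ω₀L/R = 9382·0.08/53.8 = 13.95.

(a) f₀ = 1493 Hz  (b) Q = 13.95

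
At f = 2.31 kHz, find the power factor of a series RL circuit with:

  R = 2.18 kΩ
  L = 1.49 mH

Step 1 — Angular frequency: ω = 2π·f = 2π·2310 = 1.451e+04 rad/s.
Step 2 — Component impedances:
  R: Z = R = 2180 Ω
  L: Z = jωL = j·1.451e+04·0.00149 = 0 + j21.63 Ω
Step 3 — Series combination: Z_total = R + L = 2180 + j21.63 Ω = 2180∠0.6° Ω.
Step 4 — Power factor: PF = cos(φ) = Re(Z)/|Z| = 2180/2180 = 1.
Step 5 — Type: Im(Z) = 21.63 ⇒ lagging (phase φ = 0.6°).

PF = 1 (lagging, φ = 0.6°)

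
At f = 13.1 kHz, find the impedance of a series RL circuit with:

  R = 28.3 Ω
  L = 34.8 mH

Step 1 — Angular frequency: ω = 2π·f = 2π·1.31e+04 = 8.231e+04 rad/s.
Step 2 — Component impedances:
  R: Z = R = 28.3 Ω
  L: Z = jωL = j·8.231e+04·0.0348 = 0 + j2864 Ω
Step 3 — Series combination: Z_total = R + L = 28.3 + j2864 Ω = 2865∠89.4° Ω.

Z = 28.3 + j2864 Ω = 2865∠89.4° Ω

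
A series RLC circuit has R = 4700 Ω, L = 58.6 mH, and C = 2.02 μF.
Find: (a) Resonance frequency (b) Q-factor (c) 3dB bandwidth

Step 1 — Resonance condition Im(Z)=0 gives ω₀ = 1/√(LC).
Step 2 — ω₀ = 1/√(0.0586·2.02e-06) = 2907 rad/s.
Step 3 — f₀ = ω₀/(2π) = 462.6 Hz.
Step 4 — Series Q: Q = ω₀L/R = 2907·0.0586/4700 = 0.03624.
Step 5 — 3dB bandwidth: Δω = ω₀/Q = 8.02e+04 rad/s; BW = Δω/(2π) = 1.276e+04 Hz.

(a) f₀ = 462.6 Hz  (b) Q = 0.03624  (c) BW = 1.276e+04 Hz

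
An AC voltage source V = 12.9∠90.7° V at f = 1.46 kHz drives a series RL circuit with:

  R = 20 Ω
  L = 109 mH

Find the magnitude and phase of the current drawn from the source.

Step 1 — Angular frequency: ω = 2π·f = 2π·1460 = 9173 rad/s.
Step 2 — Component impedances:
  R: Z = R = 20 Ω
  L: Z = jωL = j·9173·0.109 = 0 + j999.9 Ω
Step 3 — Series combination: Z_total = R + L = 20 + j999.9 Ω = 1000∠88.9° Ω.
Step 4 — Source phasor: V = 12.9∠90.7° V = -0.1576 + j12.9 V.
Step 5 — Ohm's law: I = V / Z_total = (-0.1576 + j12.9) / (20 + j999.9) = 0.01289 + j0.0004155 A.
Step 6 — Convert to polar: |I| = 0.0129 A, ∠I = 1.8°.

I = 0.0129∠1.8° A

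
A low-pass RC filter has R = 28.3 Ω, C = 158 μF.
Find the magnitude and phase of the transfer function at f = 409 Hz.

Step 1 — Angular frequency: ω = 2π·409 = 2570 rad/s.
Step 2 — Transfer function: H(jω) = 1/(1 + jωRC).
Step 3 — Denominator: 1 + jωRC = 1 + j·2570·28.3·0.000158 = 1 + j11.49.
Step 4 — H = 0.007517 - j0.08637.
Step 5 — Magnitude: |H| = 0.0867 (-21.2 dB); phase: φ = -85.0°.

|H| = 0.0867 (-21.2 dB), φ = -85.0°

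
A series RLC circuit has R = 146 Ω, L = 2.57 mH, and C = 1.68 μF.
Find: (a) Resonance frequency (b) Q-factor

Step 1 — Resonance condition Im(Z)=0 gives ω₀ = 1/√(LC).
Step 2 — ω₀ = 1/√(0.00257·1.68e-06) = 1.522e+04 rad/s.
Step 3 — f₀ = ω₀/(2π) = 2422 Hz.
Step 4 — Series Q: Q = ω₀L/R = 1.522e+04·0.00257/146 = 0.2679.

(a) f₀ = 2422 Hz  (b) Q = 0.2679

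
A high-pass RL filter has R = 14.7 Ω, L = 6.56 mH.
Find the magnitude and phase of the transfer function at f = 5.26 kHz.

Step 1 — Angular frequency: ω = 2π·5260 = 3.305e+04 rad/s.
Step 2 — Transfer function: H(jω) = jωL/(R + jωL).
Step 3 — Numerator jωL = j·216.8; denominator R + jωL = 14.7 + j216.8.
Step 4 — H = 0.9954 + j0.06749.
Step 5 — Magnitude: |H| = 0.9977 (-0.0 dB); phase: φ = 3.9°.

|H| = 0.9977 (-0.0 dB), φ = 3.9°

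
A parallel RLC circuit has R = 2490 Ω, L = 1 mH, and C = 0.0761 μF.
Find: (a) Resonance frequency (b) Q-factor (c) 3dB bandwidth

Step 1 — Resonance: ω₀ = 1/√(LC) = 1/√(0.001·7.61e-08) = 1.146e+05 rad/s.
Step 2 — f₀ = ω₀/(2π) = 1.824e+04 Hz.
Step 3 — Parallel Q: Q = R/(ω₀L) = 2490/(1.146e+05·0.001) = 21.72.
Step 4 — Bandwidth: Δω = ω₀/Q = 5277 rad/s; BW = Δω/(2π) = 839.9 Hz.

(a) f₀ = 1.824e+04 Hz  (b) Q = 21.72  (c) BW = 839.9 Hz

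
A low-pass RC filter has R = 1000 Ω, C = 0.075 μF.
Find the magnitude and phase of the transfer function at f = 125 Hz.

Step 1 — Angular frequency: ω = 2π·125 = 785.4 rad/s.
Step 2 — Transfer function: H(jω) = 1/(1 + jωRC).
Step 3 — Denominator: 1 + jωRC = 1 + j·785.4·1000·7.5e-08 = 1 + j0.0589.
Step 4 — H = 0.9965 - j0.0587.
Step 5 — Magnitude: |H| = 0.9983 (-0.0 dB); phase: φ = -3.4°.

|H| = 0.9983 (-0.0 dB), φ = -3.4°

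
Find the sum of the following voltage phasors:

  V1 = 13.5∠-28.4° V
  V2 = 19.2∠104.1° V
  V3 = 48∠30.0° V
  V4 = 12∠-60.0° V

Step 1 — Convert each phasor to rectangular form:
  V1 = 13.5·(cos(-28.4°) + j·sin(-28.4°)) = 11.88 - j6.421 V
  V2 = 19.2·(cos(104.1°) + j·sin(104.1°)) = -4.677 + j18.62 V
  V3 = 48·(cos(30.0°) + j·sin(30.0°)) = 41.57 + j24 V
  V4 = 12·(cos(-60.0°) + j·sin(-60.0°)) = 6 - j10.39 V
Step 2 — Sum components: V_total = 54.77 + j25.81 V.
Step 3 — Convert to polar: |V_total| = 60.54 V, ∠V_total = 25.2°.

V_total = 60.54∠25.2° V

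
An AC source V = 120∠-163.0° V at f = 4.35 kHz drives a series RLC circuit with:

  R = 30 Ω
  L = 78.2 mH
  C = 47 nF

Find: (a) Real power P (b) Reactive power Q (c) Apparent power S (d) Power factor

Step 1 — Angular frequency: ω = 2π·f = 2π·4350 = 2.733e+04 rad/s.
Step 2 — Component impedances:
  R: Z = R = 30 Ω
  L: Z = jωL = j·2.733e+04·0.0782 = 0 + j2137 Ω
  C: Z = 1/(jωC) = -j/(ω·C) = 0 - j778.5 Ω
Step 3 — Series combination: Z_total = R + L + C = 30 + j1359 Ω = 1359∠88.7° Ω.
Step 4 — Source phasor: V = 120∠-163.0° V = -114.8 - j35.08 V.
Step 5 — Current: I = V / Z = -0.02767 + j0.08384 A = 0.08829∠108.3° A.
Step 6 — Complex power: S = V·I* = 0.2338 + j10.59 VA.
Step 7 — Real power: P = Re(S) = 0.2338 W.
Step 8 — Reactive power: Q = Im(S) = 10.59 VAR.
Step 9 — Apparent power: |S| = 10.59 VA.
Step 10 — Power factor: PF = P/|S| = 0.02207 (lagging).

(a) P = 0.2338 W  (b) Q = 10.59 VAR  (c) S = 10.59 VA  (d) PF = 0.02207 (lagging)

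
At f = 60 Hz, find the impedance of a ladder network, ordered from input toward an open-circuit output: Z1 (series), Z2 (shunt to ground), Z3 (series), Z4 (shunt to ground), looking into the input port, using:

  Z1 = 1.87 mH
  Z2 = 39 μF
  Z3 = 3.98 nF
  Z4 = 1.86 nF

Step 1 — Angular frequency: ω = 2π·f = 2π·60 = 377 rad/s.
Step 2 — Component impedances:
  Z1: Z = jωL = j·377·0.00187 = 0 + j0.705 Ω
  Z2: Z = 1/(jωC) = -j/(ω·C) = 0 - j68.01 Ω
  Z3: Z = 1/(jωC) = -j/(ω·C) = 0 - j6.665e+05 Ω
  Z4: Z = 1/(jωC) = -j/(ω·C) = 0 - j1.426e+06 Ω
Step 3 — Ladder network (open output): work backward from the far end, alternating series and parallel combinations. Z_in = 0 - j67.31 Ω = 67.31∠-90.0° Ω.

Z = 0 - j67.31 Ω = 67.31∠-90.0° Ω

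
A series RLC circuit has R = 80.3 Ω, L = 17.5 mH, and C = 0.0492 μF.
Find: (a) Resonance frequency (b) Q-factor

Step 1 — Resonance condition Im(Z)=0 gives ω₀ = 1/√(LC).
Step 2 — ω₀ = 1/√(0.0175·4.92e-08) = 3.408e+04 rad/s.
Step 3 — f₀ = ω₀/(2π) = 5424 Hz.
Step 4 — Series Q: Q = ω₀L/R = 3.408e+04·0.0175/80.3 = 7.427.

(a) f₀ = 5424 Hz  (b) Q = 7.427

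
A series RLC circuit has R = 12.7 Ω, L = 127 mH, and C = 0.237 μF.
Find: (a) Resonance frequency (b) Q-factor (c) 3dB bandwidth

Step 1 — Resonance condition Im(Z)=0 gives ω₀ = 1/√(LC).
Step 2 — ω₀ = 1/√(0.127·2.37e-07) = 5764 rad/s.
Step 3 — f₀ = ω₀/(2π) = 917.4 Hz.
Step 4 — Series Q: Q = ω₀L/R = 5764·0.127/12.7 = 57.64.
Step 5 — 3dB bandwidth: Δω = ω₀/Q = 100 rad/s; BW = Δω/(2π) = 15.92 Hz.

(a) f₀ = 917.4 Hz  (b) Q = 57.64  (c) BW = 15.92 Hz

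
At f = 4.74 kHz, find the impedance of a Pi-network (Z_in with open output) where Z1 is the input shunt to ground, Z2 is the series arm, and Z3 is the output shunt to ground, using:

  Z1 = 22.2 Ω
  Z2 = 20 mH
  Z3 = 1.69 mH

Step 1 — Angular frequency: ω = 2π·f = 2π·4740 = 2.978e+04 rad/s.
Step 2 — Component impedances:
  Z1: Z = R = 22.2 Ω
  Z2: Z = jωL = j·2.978e+04·0.02 = 0 + j595.6 Ω
  Z3: Z = jωL = j·2.978e+04·0.00169 = 0 + j50.33 Ω
Step 3 — With open output, the series arm Z2 and the output shunt Z3 appear in series to ground: Z2 + Z3 = 0 + j646 Ω.
Step 4 — Parallel with input shunt Z1: Z_in = Z1 || (Z2 + Z3) = 22.17 + j0.762 Ω = 22.19∠2.0° Ω.

Z = 22.17 + j0.762 Ω = 22.19∠2.0° Ω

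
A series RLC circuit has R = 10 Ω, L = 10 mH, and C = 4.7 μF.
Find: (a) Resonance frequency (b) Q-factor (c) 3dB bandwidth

Step 1 — Resonance: ω₀ = 1/√(LC) = 1/√(0.01·4.7e-06) = 4613 rad/s.
Step 2 — f₀ = ω₀/(2π) = 734.1 Hz.
Step 3 — Series Q: Q = ω₀L/R = 4613·0.01/10 = 4.613.
Step 4 — Bandwidth: Δω = ω₀/Q = 1000 rad/s; BW = Δω/(2π) = 159.2 Hz.

(a) f₀ = 734.1 Hz  (b) Q = 4.613  (c) BW = 159.2 Hz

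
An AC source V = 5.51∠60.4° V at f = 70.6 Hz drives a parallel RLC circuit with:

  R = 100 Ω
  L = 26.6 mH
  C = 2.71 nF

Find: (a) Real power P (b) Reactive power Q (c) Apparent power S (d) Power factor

Step 1 — Angular frequency: ω = 2π·f = 2π·70.6 = 443.6 rad/s.
Step 2 — Component impedances:
  R: Z = R = 100 Ω
  L: Z = jωL = j·443.6·0.0266 = 0 + j11.8 Ω
  C: Z = 1/(jωC) = -j/(ω·C) = 0 - j8.319e+05 Ω
Step 3 — Parallel combination: 1/Z_total = 1/R + 1/L + 1/C; Z_total = 1.373 + j11.64 Ω = 11.72∠83.3° Ω.
Step 4 — Source phasor: V = 5.51∠60.4° V = 2.722 + j4.791 V.
Step 5 — Current: I = V / Z = 0.4332 - j0.1827 A = 0.4702∠-22.9° A.
Step 6 — Complex power: S = V·I* = 0.3036 + j2.573 VA.
Step 7 — Real power: P = Re(S) = 0.3036 W.
Step 8 — Reactive power: Q = Im(S) = 2.573 VAR.
Step 9 — Apparent power: |S| = 2.591 VA.
Step 10 — Power factor: PF = P/|S| = 0.1172 (lagging).

(a) P = 0.3036 W  (b) Q = 2.573 VAR  (c) S = 2.591 VA  (d) PF = 0.1172 (lagging)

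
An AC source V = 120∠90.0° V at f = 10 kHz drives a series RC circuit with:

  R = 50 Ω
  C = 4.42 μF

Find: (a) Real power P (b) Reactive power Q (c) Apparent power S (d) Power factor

Step 1 — Angular frequency: ω = 2π·f = 2π·1e+04 = 6.283e+04 rad/s.
Step 2 — Component impedances:
  R: Z = R = 50 Ω
  C: Z = 1/(jωC) = -j/(ω·C) = 0 - j3.601 Ω
Step 3 — Series combination: Z_total = R + C = 50 - j3.601 Ω = 50.13∠-4.1° Ω.
Step 4 — Source phasor: V = 120∠90.0° V = 0 + j120 V.
Step 5 — Current: I = V / Z = -0.1719 + j2.388 A = 2.394∠94.1° A.
Step 6 — Complex power: S = V·I* = 286.5 - j20.63 VA.
Step 7 — Real power: P = Re(S) = 286.5 W.
Step 8 — Reactive power: Q = Im(S) = -20.63 VAR.
Step 9 — Apparent power: |S| = 287.3 VA.
Step 10 — Power factor: PF = P/|S| = 0.9974 (leading).

(a) P = 286.5 W  (b) Q = -20.63 VAR  (c) S = 287.3 VA  (d) PF = 0.9974 (leading)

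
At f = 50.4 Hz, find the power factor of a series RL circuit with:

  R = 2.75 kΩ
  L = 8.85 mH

Step 1 — Angular frequency: ω = 2π·f = 2π·50.4 = 316.7 rad/s.
Step 2 — Component impedances:
  R: Z = R = 2750 Ω
  L: Z = jωL = j·316.7·0.00885 = 0 + j2.803 Ω
Step 3 — Series combination: Z_total = R + L = 2750 + j2.803 Ω = 2750∠0.1° Ω.
Step 4 — Power factor: PF = cos(φ) = Re(Z)/|Z| = 2750/2750 = 1.
Step 5 — Type: Im(Z) = 2.803 ⇒ lagging (phase φ = 0.1°).

PF = 1 (lagging, φ = 0.1°)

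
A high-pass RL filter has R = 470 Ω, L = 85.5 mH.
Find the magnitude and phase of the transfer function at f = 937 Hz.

Step 1 — Angular frequency: ω = 2π·937 = 5887 rad/s.
Step 2 — Transfer function: H(jω) = jωL/(R + jωL).
Step 3 — Numerator jωL = j·503.4; denominator R + jωL = 470 + j503.4.
Step 4 — H = 0.5342 + j0.4988.
Step 5 — Magnitude: |H| = 0.7309 (-2.7 dB); phase: φ = 43.0°.

|H| = 0.7309 (-2.7 dB), φ = 43.0°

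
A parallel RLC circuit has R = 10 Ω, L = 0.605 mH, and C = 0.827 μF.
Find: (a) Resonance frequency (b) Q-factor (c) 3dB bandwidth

Step 1 — Resonance: ω₀ = 1/√(LC) = 1/√(0.000605·8.27e-07) = 4.471e+04 rad/s.
Step 2 — f₀ = ω₀/(2π) = 7115 Hz.
Step 3 — Parallel Q: Q = R/(ω₀L) = 10/(4.471e+04·0.000605) = 0.3697.
Step 4 — Bandwidth: Δω = ω₀/Q = 1.209e+05 rad/s; BW = Δω/(2π) = 1.924e+04 Hz.

(a) f₀ = 7115 Hz  (b) Q = 0.3697  (c) BW = 1.924e+04 Hz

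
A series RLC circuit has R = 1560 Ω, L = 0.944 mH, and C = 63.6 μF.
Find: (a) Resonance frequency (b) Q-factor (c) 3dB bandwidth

Step 1 — Resonance condition Im(Z)=0 gives ω₀ = 1/√(LC).
Step 2 — ω₀ = 1/√(0.000944·6.36e-05) = 4081 rad/s.
Step 3 — f₀ = ω₀/(2π) = 649.5 Hz.
Step 4 — Series Q: Q = ω₀L/R = 4081·0.000944/1560 = 0.00247.
Step 5 — 3dB bandwidth: Δω = ω₀/Q = 1.653e+06 rad/s; BW = Δω/(2π) = 2.63e+05 Hz.

(a) f₀ = 649.5 Hz  (b) Q = 0.00247  (c) BW = 2.63e+05 Hz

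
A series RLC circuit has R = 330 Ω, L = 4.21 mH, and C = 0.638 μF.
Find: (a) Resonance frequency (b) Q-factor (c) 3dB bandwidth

Step 1 — Resonance condition Im(Z)=0 gives ω₀ = 1/√(LC).
Step 2 — ω₀ = 1/√(0.00421·6.38e-07) = 1.93e+04 rad/s.
Step 3 — f₀ = ω₀/(2π) = 3071 Hz.
Step 4 — Series Q: Q = ω₀L/R = 1.93e+04·0.00421/330 = 0.2462.
Step 5 — 3dB bandwidth: Δω = ω₀/Q = 7.838e+04 rad/s; BW = Δω/(2π) = 1.248e+04 Hz.

(a) f₀ = 3071 Hz  (b) Q = 0.2462  (c) BW = 1.248e+04 Hz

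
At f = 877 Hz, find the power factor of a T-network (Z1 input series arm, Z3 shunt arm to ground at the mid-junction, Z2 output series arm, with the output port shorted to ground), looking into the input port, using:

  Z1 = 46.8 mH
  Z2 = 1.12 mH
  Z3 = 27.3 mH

Step 1 — Angular frequency: ω = 2π·f = 2π·877 = 5510 rad/s.
Step 2 — Component impedances:
  Z1: Z = jωL = j·5510·0.0468 = 0 + j257.9 Ω
  Z2: Z = jωL = j·5510·0.00112 = 0 + j6.172 Ω
  Z3: Z = jωL = j·5510·0.0273 = 0 + j150.4 Ω
Step 3 — With the output port shorted to ground, the output series arm Z2 runs from the junction to ground; the shunt arm Z3 also runs from the junction to ground. They appear in parallel: Z3 || Z2 = 0 + j5.928 Ω.
Step 4 — Series with input arm Z1: Z_in = Z1 + (Z3 || Z2) = 0 + j263.8 Ω = 263.8∠90.0° Ω.
Step 5 — Power factor: PF = cos(φ) = Re(Z)/|Z| = 0/263.8 = 0.
Step 6 — Type: Im(Z) = 263.8 ⇒ lagging (phase φ = 90.0°).

PF = 0 (lagging, φ = 90.0°)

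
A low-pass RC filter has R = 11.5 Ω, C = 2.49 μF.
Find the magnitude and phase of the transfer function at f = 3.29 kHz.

Step 1 — Angular frequency: ω = 2π·3290 = 2.067e+04 rad/s.
Step 2 — Transfer function: H(jω) = 1/(1 + jωRC).
Step 3 — Denominator: 1 + jωRC = 1 + j·2.067e+04·11.5·2.49e-06 = 1 + j0.5919.
Step 4 — H = 0.7405 - j0.4383.
Step 5 — Magnitude: |H| = 0.8605 (-1.3 dB); phase: φ = -30.6°.

|H| = 0.8605 (-1.3 dB), φ = -30.6°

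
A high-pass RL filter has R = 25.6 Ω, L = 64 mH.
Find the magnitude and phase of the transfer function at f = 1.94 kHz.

Step 1 — Angular frequency: ω = 2π·1940 = 1.219e+04 rad/s.
Step 2 — Transfer function: H(jω) = jωL/(R + jωL).
Step 3 — Numerator jωL = j·780.1; denominator R + jωL = 25.6 + j780.1.
Step 4 — H = 0.9989 + j0.03278.
Step 5 — Magnitude: |H| = 0.9995 (-0.0 dB); phase: φ = 1.9°.

|H| = 0.9995 (-0.0 dB), φ = 1.9°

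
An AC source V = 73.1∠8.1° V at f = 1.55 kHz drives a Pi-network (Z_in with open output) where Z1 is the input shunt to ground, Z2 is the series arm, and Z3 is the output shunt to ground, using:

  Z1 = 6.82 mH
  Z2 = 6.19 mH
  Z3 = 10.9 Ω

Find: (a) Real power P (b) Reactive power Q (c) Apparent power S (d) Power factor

Step 1 — Angular frequency: ω = 2π·f = 2π·1550 = 9739 rad/s.
Step 2 — Component impedances:
  Z1: Z = jωL = j·9739·0.00682 = 0 + j66.42 Ω
  Z2: Z = jωL = j·9739·0.00619 = 0 + j60.28 Ω
  Z3: Z = R = 10.9 Ω
Step 3 — With open output, the series arm Z2 and the output shunt Z3 appear in series to ground: Z2 + Z3 = 10.9 + j60.28 Ω.
Step 4 — Parallel with input shunt Z1: Z_in = Z1 || (Z2 + Z3) = 2.973 + j31.86 Ω = 32∠84.7° Ω.
Step 5 — Source phasor: V = 73.1∠8.1° V = 72.37 + j10.3 V.
Step 6 — Current: I = V / Z = 0.5307 - j2.222 A = 2.285∠-76.6° A.
Step 7 — Complex power: S = V·I* = 15.52 + j166.3 VA.
Step 8 — Real power: P = Re(S) = 15.52 W.
Step 9 — Reactive power: Q = Im(S) = 166.3 VAR.
Step 10 — Apparent power: |S| = 167 VA.
Step 11 — Power factor: PF = P/|S| = 0.09293 (lagging).

(a) P = 15.52 W  (b) Q = 166.3 VAR  (c) S = 167 VA  (d) PF = 0.09293 (lagging)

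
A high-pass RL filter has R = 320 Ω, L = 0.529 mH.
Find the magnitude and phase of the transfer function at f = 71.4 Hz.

Step 1 — Angular frequency: ω = 2π·71.4 = 448.6 rad/s.
Step 2 — Transfer function: H(jω) = jωL/(R + jωL).
Step 3 — Numerator jωL = j·0.2373; denominator R + jωL = 320 + j0.2373.
Step 4 — H = 5.5e-07 + j0.0007416.
Step 5 — Magnitude: |H| = 0.0007416 (-62.6 dB); phase: φ = 90.0°.

|H| = 0.0007416 (-62.6 dB), φ = 90.0°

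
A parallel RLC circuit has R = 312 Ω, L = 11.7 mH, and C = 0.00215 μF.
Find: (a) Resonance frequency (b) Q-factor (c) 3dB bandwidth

Step 1 — Resonance: ω₀ = 1/√(LC) = 1/√(0.0117·2.15e-09) = 1.994e+05 rad/s.
Step 2 — f₀ = ω₀/(2π) = 3.173e+04 Hz.
Step 3 — Parallel Q: Q = R/(ω₀L) = 312/(1.994e+05·0.0117) = 0.1337.
Step 4 — Bandwidth: Δω = ω₀/Q = 1.491e+06 rad/s; BW = Δω/(2π) = 2.373e+05 Hz.

(a) f₀ = 3.173e+04 Hz  (b) Q = 0.1337  (c) BW = 2.373e+05 Hz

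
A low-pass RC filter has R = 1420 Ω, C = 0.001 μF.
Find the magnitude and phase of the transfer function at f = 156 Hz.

Step 1 — Angular frequency: ω = 2π·156 = 980.2 rad/s.
Step 2 — Transfer function: H(jω) = 1/(1 + jωRC).
Step 3 — Denominator: 1 + jωRC = 1 + j·980.2·1420·1e-09 = 1 + j0.001392.
Step 4 — H = 1 - j0.001392.
Step 5 — Magnitude: |H| = 1 (-0.0 dB); phase: φ = -0.1°.

|H| = 1 (-0.0 dB), φ = -0.1°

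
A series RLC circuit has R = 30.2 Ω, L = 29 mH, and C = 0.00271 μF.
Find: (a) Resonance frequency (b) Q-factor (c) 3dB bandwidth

Step 1 — Resonance: ω₀ = 1/√(LC) = 1/√(0.029·2.71e-09) = 1.128e+05 rad/s.
Step 2 — f₀ = ω₀/(2π) = 1.795e+04 Hz.
Step 3 — Series Q: Q = ω₀L/R = 1.128e+05·0.029/30.2 = 108.3.
Step 4 — Bandwidth: Δω = ω₀/Q = 1041 rad/s; BW = Δω/(2π) = 165.7 Hz.

(a) f₀ = 1.795e+04 Hz  (b) Q = 108.3  (c) BW = 165.7 Hz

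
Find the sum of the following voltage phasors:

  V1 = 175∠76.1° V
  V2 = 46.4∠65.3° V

Step 1 — Convert each phasor to rectangular form:
  V1 = 175·(cos(76.1°) + j·sin(76.1°)) = 42.04 + j169.9 V
  V2 = 46.4·(cos(65.3°) + j·sin(65.3°)) = 19.39 + j42.15 V
Step 2 — Sum components: V_total = 61.43 + j212 V.
Step 3 — Convert to polar: |V_total| = 220.7 V, ∠V_total = 73.8°.

V_total = 220.7∠73.8° V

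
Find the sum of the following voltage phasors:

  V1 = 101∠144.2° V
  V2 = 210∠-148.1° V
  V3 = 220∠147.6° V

Step 1 — Convert each phasor to rectangular form:
  V1 = 101·(cos(144.2°) + j·sin(144.2°)) = -81.92 + j59.08 V
  V2 = 210·(cos(-148.1°) + j·sin(-148.1°)) = -178.3 - j111 V
  V3 = 220·(cos(147.6°) + j·sin(147.6°)) = -185.8 + j117.9 V
Step 2 — Sum components: V_total = -446 + j65.99 V.
Step 3 — Convert to polar: |V_total| = 450.8 V, ∠V_total = 171.6°.

V_total = 450.8∠171.6° V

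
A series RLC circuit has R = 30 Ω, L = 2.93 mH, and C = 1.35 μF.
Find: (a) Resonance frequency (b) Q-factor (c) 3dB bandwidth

Step 1 — Resonance condition Im(Z)=0 gives ω₀ = 1/√(LC).
Step 2 — ω₀ = 1/√(0.00293·1.35e-06) = 1.59e+04 rad/s.
Step 3 — f₀ = ω₀/(2π) = 2531 Hz.
Step 4 — Series Q: Q = ω₀L/R = 1.59e+04·0.00293/30 = 1.553.
Step 5 — 3dB bandwidth: Δω = ω₀/Q = 1.024e+04 rad/s; BW = Δω/(2π) = 1630 Hz.

(a) f₀ = 2531 Hz  (b) Q = 1.553  (c) BW = 1630 Hz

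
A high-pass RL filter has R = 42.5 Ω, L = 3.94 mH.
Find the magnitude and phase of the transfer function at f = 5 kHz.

Step 1 — Angular frequency: ω = 2π·5000 = 3.142e+04 rad/s.
Step 2 — Transfer function: H(jω) = jωL/(R + jωL).
Step 3 — Numerator jωL = j·123.8; denominator R + jωL = 42.5 + j123.8.
Step 4 — H = 0.8945 + j0.3071.
Step 5 — Magnitude: |H| = 0.9458 (-0.5 dB); phase: φ = 19.0°.

|H| = 0.9458 (-0.5 dB), φ = 19.0°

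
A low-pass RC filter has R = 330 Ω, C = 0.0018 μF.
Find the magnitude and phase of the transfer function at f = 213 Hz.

Step 1 — Angular frequency: ω = 2π·213 = 1338 rad/s.
Step 2 — Transfer function: H(jω) = 1/(1 + jωRC).
Step 3 — Denominator: 1 + jωRC = 1 + j·1338·330·1.8e-09 = 1 + j0.000795.
Step 4 — H = 1 - j0.000795.
Step 5 — Magnitude: |H| = 1 (-0.0 dB); phase: φ = -0.0°.

|H| = 1 (-0.0 dB), φ = -0.0°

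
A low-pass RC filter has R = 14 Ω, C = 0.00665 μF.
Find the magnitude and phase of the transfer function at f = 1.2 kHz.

Step 1 — Angular frequency: ω = 2π·1200 = 7540 rad/s.
Step 2 — Transfer function: H(jω) = 1/(1 + jωRC).
Step 3 — Denominator: 1 + jωRC = 1 + j·7540·14·6.65e-09 = 1 + j0.000702.
Step 4 — H = 1 - j0.000702.
Step 5 — Magnitude: |H| = 1 (-0.0 dB); phase: φ = -0.0°.

|H| = 1 (-0.0 dB), φ = -0.0°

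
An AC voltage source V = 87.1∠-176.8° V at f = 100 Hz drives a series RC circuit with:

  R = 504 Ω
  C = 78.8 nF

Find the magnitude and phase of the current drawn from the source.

Step 1 — Angular frequency: ω = 2π·f = 2π·100 = 628.3 rad/s.
Step 2 — Component impedances:
  R: Z = R = 504 Ω
  C: Z = 1/(jωC) = -j/(ω·C) = 0 - j2.02e+04 Ω
Step 3 — Series combination: Z_total = R + C = 504 - j2.02e+04 Ω = 2.02e+04∠-88.6° Ω.
Step 4 — Source phasor: V = 87.1∠-176.8° V = -86.96 - j4.862 V.
Step 5 — Ohm's law: I = V / Z_total = (-86.96 - j4.862) / (504 - j2.02e+04) = 0.0001332 - j0.004309 A.
Step 6 — Convert to polar: |I| = 0.004311 A, ∠I = -88.2°.

I = 0.004311∠-88.2° A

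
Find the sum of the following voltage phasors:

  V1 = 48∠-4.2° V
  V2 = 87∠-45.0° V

Step 1 — Convert each phasor to rectangular form:
  V1 = 48·(cos(-4.2°) + j·sin(-4.2°)) = 47.87 - j3.515 V
  V2 = 87·(cos(-45.0°) + j·sin(-45.0°)) = 61.52 - j61.52 V
Step 2 — Sum components: V_total = 109.4 - j65.03 V.
Step 3 — Convert to polar: |V_total| = 127.3 V, ∠V_total = -30.7°.

V_total = 127.3∠-30.7° V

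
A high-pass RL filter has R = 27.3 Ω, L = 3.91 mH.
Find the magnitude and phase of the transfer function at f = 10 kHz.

Step 1 — Angular frequency: ω = 2π·1e+04 = 6.283e+04 rad/s.
Step 2 — Transfer function: H(jω) = jωL/(R + jωL).
Step 3 — Numerator jωL = j·245.7; denominator R + jωL = 27.3 + j245.7.
Step 4 — H = 0.9878 + j0.1098.
Step 5 — Magnitude: |H| = 0.9939 (-0.1 dB); phase: φ = 6.3°.

|H| = 0.9939 (-0.1 dB), φ = 6.3°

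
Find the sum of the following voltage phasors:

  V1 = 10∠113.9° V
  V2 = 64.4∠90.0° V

Step 1 — Convert each phasor to rectangular form:
  V1 = 10·(cos(113.9°) + j·sin(113.9°)) = -4.051 + j9.143 V
  V2 = 64.4·(cos(90.0°) + j·sin(90.0°)) = 0 + j64.4 V
Step 2 — Sum components: V_total = -4.051 + j73.54 V.
Step 3 — Convert to polar: |V_total| = 73.65 V, ∠V_total = 93.2°.

V_total = 73.65∠93.2° V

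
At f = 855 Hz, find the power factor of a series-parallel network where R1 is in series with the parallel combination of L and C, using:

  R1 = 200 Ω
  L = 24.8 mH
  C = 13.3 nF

Step 1 — Angular frequency: ω = 2π·f = 2π·855 = 5372 rad/s.
Step 2 — Component impedances:
  R1: Z = R = 200 Ω
  L: Z = jωL = j·5372·0.0248 = 0 + j133.2 Ω
  C: Z = 1/(jωC) = -j/(ω·C) = 0 - j1.4e+04 Ω
Step 3 — Parallel branch: L || C = 1/(1/L + 1/C) = 0 + j134.5 Ω.
Step 4 — Series with R1: Z_total = R1 + (L || C) = 200 + j134.5 Ω = 241∠33.9° Ω.
Step 5 — Power factor: PF = cos(φ) = Re(Z)/|Z| = 200/241.02 = 0.8298.
Step 6 — Type: Im(Z) = 134.5 ⇒ lagging (phase φ = 33.9°).

PF = 0.8298 (lagging, φ = 33.9°)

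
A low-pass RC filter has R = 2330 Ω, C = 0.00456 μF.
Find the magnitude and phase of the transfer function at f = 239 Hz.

Step 1 — Angular frequency: ω = 2π·239 = 1502 rad/s.
Step 2 — Transfer function: H(jω) = 1/(1 + jωRC).
Step 3 — Denominator: 1 + jωRC = 1 + j·1502·2330·4.56e-09 = 1 + j0.01596.
Step 4 — H = 0.9997 - j0.01595.
Step 5 — Magnitude: |H| = 0.9999 (-0.0 dB); phase: φ = -0.9°.

|H| = 0.9999 (-0.0 dB), φ = -0.9°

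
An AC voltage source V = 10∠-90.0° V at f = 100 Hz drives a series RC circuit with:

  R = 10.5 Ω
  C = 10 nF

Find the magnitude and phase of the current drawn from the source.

Step 1 — Angular frequency: ω = 2π·f = 2π·100 = 628.3 rad/s.
Step 2 — Component impedances:
  R: Z = R = 10.5 Ω
  C: Z = 1/(jωC) = -j/(ω·C) = 0 - j1.592e+05 Ω
Step 3 — Series combination: Z_total = R + C = 10.5 - j1.592e+05 Ω = 1.592e+05∠-90.0° Ω.
Step 4 — Source phasor: V = 10∠-90.0° V = 0 - j10 V.
Step 5 — Ohm's law: I = V / Z_total = (0 - j10) / (10.5 - j1.592e+05) = 6.283e-05 - j4.145e-09 A.
Step 6 — Convert to polar: |I| = 6.283e-05 A, ∠I = -0.0°.

I = 6.283e-05∠-0.0° A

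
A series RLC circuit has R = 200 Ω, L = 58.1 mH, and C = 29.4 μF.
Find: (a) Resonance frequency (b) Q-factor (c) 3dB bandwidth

Step 1 — Resonance: ω₀ = 1/√(LC) = 1/√(0.0581·2.94e-05) = 765.1 rad/s.
Step 2 — f₀ = ω₀/(2π) = 121.8 Hz.
Step 3 — Series Q: Q = ω₀L/R = 765.1·0.0581/200 = 0.2223.
Step 4 — Bandwidth: Δω = ω₀/Q = 3442 rad/s; BW = Δω/(2π) = 547.9 Hz.

(a) f₀ = 121.8 Hz  (b) Q = 0.2223  (c) BW = 547.9 Hz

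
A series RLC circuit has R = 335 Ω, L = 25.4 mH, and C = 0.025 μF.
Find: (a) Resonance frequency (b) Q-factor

Step 1 — Resonance condition Im(Z)=0 gives ω₀ = 1/√(LC).
Step 2 — ω₀ = 1/√(0.0254·2.5e-08) = 3.968e+04 rad/s.
Step 3 — f₀ = ω₀/(2π) = 6316 Hz.
Step 4 — Series Q: Q = ω₀L/R = 3.968e+04·0.0254/335 = 3.009.

(a) f₀ = 6316 Hz  (b) Q = 3.009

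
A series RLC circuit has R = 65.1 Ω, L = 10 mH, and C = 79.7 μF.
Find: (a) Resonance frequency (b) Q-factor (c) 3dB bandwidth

Step 1 — Resonance: ω₀ = 1/√(LC) = 1/√(0.01·7.97e-05) = 1120 rad/s.
Step 2 — f₀ = ω₀/(2π) = 178.3 Hz.
Step 3 — Series Q: Q = ω₀L/R = 1120·0.01/65.1 = 0.1721.
Step 4 — Bandwidth: Δω = ω₀/Q = 6510 rad/s; BW = Δω/(2π) = 1036 Hz.

(a) f₀ = 178.3 Hz  (b) Q = 0.1721  (c) BW = 1036 Hz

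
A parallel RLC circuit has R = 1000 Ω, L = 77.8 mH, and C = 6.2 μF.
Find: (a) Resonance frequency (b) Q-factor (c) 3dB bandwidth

Step 1 — Resonance: ω₀ = 1/√(LC) = 1/√(0.0778·6.2e-06) = 1440 rad/s.
Step 2 — f₀ = ω₀/(2π) = 229.2 Hz.
Step 3 — Parallel Q: Q = R/(ω₀L) = 1000/(1440·0.0778) = 8.927.
Step 4 — Bandwidth: Δω = ω₀/Q = 161.3 rad/s; BW = Δω/(2π) = 25.67 Hz.

(a) f₀ = 229.2 Hz  (b) Q = 8.927  (c) BW = 25.67 Hz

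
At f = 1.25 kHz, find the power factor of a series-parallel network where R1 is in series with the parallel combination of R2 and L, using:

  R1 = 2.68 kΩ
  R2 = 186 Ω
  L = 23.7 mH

Step 1 — Angular frequency: ω = 2π·f = 2π·1250 = 7854 rad/s.
Step 2 — Component impedances:
  R1: Z = R = 2680 Ω
  R2: Z = R = 186 Ω
  L: Z = jωL = j·7854·0.0237 = 0 + j186.1 Ω
Step 3 — Parallel branch: R2 || L = 1/(1/R2 + 1/L) = 93.07 + j93 Ω.
Step 4 — Series with R1: Z_total = R1 + (R2 || L) = 2773 + j93 Ω = 2775∠1.9° Ω.
Step 5 — Power factor: PF = cos(φ) = Re(Z)/|Z| = 2773.07/2774.63 = 0.9994.
Step 6 — Type: Im(Z) = 93 ⇒ lagging (phase φ = 1.9°).

PF = 0.9994 (lagging, φ = 1.9°)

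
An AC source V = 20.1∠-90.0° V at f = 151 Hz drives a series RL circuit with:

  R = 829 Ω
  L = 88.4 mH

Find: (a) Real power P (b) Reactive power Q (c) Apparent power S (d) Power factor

Step 1 — Angular frequency: ω = 2π·f = 2π·151 = 948.8 rad/s.
Step 2 — Component impedances:
  R: Z = R = 829 Ω
  L: Z = jωL = j·948.8·0.0884 = 0 + j83.87 Ω
Step 3 — Series combination: Z_total = R + L = 829 + j83.87 Ω = 833.2∠5.8° Ω.
Step 4 — Source phasor: V = 20.1∠-90.0° V = 0 - j20.1 V.
Step 5 — Current: I = V / Z = -0.002428 - j0.024 A = 0.02412∠-95.8° A.
Step 6 — Complex power: S = V·I* = 0.4824 + j0.04881 VA.
Step 7 — Real power: P = Re(S) = 0.4824 W.
Step 8 — Reactive power: Q = Im(S) = 0.04881 VAR.
Step 9 — Apparent power: |S| = 0.4849 VA.
Step 10 — Power factor: PF = P/|S| = 0.9949 (lagging).

(a) P = 0.4824 W  (b) Q = 0.04881 VAR  (c) S = 0.4849 VA  (d) PF = 0.9949 (lagging)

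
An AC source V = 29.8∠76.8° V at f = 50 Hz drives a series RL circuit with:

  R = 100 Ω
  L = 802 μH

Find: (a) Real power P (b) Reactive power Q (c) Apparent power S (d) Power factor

Step 1 — Angular frequency: ω = 2π·f = 2π·50 = 314.2 rad/s.
Step 2 — Component impedances:
  R: Z = R = 100 Ω
  L: Z = jωL = j·314.2·0.000802 = 0 + j0.252 Ω
Step 3 — Series combination: Z_total = R + L = 100 + j0.252 Ω = 100∠0.1° Ω.
Step 4 — Source phasor: V = 29.8∠76.8° V = 6.805 + j29.01 V.
Step 5 — Current: I = V / Z = 0.06878 + j0.29 A = 0.298∠76.7° A.
Step 6 — Complex power: S = V·I* = 8.88 + j0.02237 VA.
Step 7 — Real power: P = Re(S) = 8.88 W.
Step 8 — Reactive power: Q = Im(S) = 0.02237 VAR.
Step 9 — Apparent power: |S| = 8.88 VA.
Step 10 — Power factor: PF = P/|S| = 1 (lagging).

(a) P = 8.88 W  (b) Q = 0.02237 VAR  (c) S = 8.88 VA  (d) PF = 1 (lagging)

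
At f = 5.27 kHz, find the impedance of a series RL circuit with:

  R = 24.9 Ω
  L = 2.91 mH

Step 1 — Angular frequency: ω = 2π·f = 2π·5270 = 3.311e+04 rad/s.
Step 2 — Component impedances:
  R: Z = R = 24.9 Ω
  L: Z = jωL = j·3.311e+04·0.00291 = 0 + j96.36 Ω
Step 3 — Series combination: Z_total = R + L = 24.9 + j96.36 Ω = 99.52∠75.5° Ω.

Z = 24.9 + j96.36 Ω = 99.52∠75.5° Ω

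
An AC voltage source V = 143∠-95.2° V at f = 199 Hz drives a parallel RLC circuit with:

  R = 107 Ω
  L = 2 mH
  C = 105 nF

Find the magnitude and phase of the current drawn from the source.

Step 1 — Angular frequency: ω = 2π·f = 2π·199 = 1250 rad/s.
Step 2 — Component impedances:
  R: Z = R = 107 Ω
  L: Z = jωL = j·1250·0.002 = 0 + j2.501 Ω
  C: Z = 1/(jωC) = -j/(ω·C) = 0 - j7617 Ω
Step 3 — Parallel combination: 1/Z_total = 1/R + 1/L + 1/C; Z_total = 0.05845 + j2.5 Ω = 2.501∠88.7° Ω.
Step 4 — Source phasor: V = 143∠-95.2° V = -12.96 - j142.4 V.
Step 5 — Ohm's law: I = V / Z_total = (-12.96 - j142.4) / (0.05845 + j2.5) = -57.05 + j3.85 A.
Step 6 — Convert to polar: |I| = 57.18 A, ∠I = 176.1°.

I = 57.18∠176.1° A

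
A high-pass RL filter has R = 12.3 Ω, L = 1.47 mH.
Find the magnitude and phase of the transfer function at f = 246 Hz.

Step 1 — Angular frequency: ω = 2π·246 = 1546 rad/s.
Step 2 — Transfer function: H(jω) = jωL/(R + jωL).
Step 3 — Numerator jωL = j·2.272; denominator R + jωL = 12.3 + j2.272.
Step 4 — H = 0.033 + j0.1786.
Step 5 — Magnitude: |H| = 0.1817 (-14.8 dB); phase: φ = 79.5°.

|H| = 0.1817 (-14.8 dB), φ = 79.5°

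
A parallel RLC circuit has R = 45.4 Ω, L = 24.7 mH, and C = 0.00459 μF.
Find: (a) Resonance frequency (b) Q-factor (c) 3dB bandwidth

Step 1 — Resonance: ω₀ = 1/√(LC) = 1/√(0.0247·4.59e-09) = 9.392e+04 rad/s.
Step 2 — f₀ = ω₀/(2π) = 1.495e+04 Hz.
Step 3 — Parallel Q: Q = R/(ω₀L) = 45.4/(9.392e+04·0.0247) = 0.01957.
Step 4 — Bandwidth: Δω = ω₀/Q = 4.799e+06 rad/s; BW = Δω/(2π) = 7.638e+05 Hz.

(a) f₀ = 1.495e+04 Hz  (b) Q = 0.01957  (c) BW = 7.638e+05 Hz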